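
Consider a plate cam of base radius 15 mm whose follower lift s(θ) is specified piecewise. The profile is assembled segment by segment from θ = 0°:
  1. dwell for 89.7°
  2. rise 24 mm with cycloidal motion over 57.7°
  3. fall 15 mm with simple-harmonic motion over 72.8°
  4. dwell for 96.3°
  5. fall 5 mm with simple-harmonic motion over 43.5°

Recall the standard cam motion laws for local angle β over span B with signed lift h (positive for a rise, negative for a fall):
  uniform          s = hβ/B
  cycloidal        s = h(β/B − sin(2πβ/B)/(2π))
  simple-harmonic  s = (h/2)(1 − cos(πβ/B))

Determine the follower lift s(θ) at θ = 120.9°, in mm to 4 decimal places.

seg 1 [0°–89.7°] dwell: s stays 0.0000
seg 2 [89.7°–147.4°] cycloidal, h=24: θ=120.9° here. β=31.2, B=57.7. 24·(0.5407 − sin(2π·0.5407)/(2π)) = 13.9443 → s = 13.9443

13.9443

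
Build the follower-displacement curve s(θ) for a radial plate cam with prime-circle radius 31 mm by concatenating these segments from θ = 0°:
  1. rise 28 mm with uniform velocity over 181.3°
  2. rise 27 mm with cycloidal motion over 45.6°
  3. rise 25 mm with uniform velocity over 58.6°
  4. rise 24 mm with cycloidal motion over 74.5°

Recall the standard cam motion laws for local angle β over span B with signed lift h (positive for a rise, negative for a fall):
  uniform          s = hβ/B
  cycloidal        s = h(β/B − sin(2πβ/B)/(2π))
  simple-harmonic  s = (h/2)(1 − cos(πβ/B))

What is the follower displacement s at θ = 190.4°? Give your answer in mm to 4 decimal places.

seg 1 [0°–181.3°] uniform, h=28: full span → s += 28 → s = 28.0000
seg 2 [181.3°–226.9°] cycloidal, h=27: θ=190.4° here. β=9.1, B=45.6. 27·(0.1996 − sin(2π·0.1996)/(2π)) = 1.3050 → s = 29.3050

29.3050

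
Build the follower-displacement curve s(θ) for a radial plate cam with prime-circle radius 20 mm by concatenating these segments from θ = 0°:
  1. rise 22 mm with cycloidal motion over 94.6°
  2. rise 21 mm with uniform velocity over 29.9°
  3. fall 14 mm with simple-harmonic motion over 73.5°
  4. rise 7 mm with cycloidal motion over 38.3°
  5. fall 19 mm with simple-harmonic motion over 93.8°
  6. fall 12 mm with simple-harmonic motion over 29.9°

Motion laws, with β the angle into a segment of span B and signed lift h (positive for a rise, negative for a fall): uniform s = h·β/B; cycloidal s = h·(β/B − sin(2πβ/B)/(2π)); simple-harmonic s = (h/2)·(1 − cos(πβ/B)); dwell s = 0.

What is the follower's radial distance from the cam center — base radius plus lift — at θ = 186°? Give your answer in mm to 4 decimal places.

seg 1 [0°–94.6°] cycloidal, h=22: full span → s += 22 → s = 22.0000
seg 2 [94.6°–124.5°] uniform, h=21: full span → s += 21 → s = 43.0000
seg 3 [124.5°–198°] simple-harmonic, h=-14: θ=186° here. β=61.5, B=73.5. -14/2·(1 − cos(π·0.8367)) = -13.0992 → s = 29.9008
radial distance = base radius + s = 20 + 29.9008 = 49.9008

49.9008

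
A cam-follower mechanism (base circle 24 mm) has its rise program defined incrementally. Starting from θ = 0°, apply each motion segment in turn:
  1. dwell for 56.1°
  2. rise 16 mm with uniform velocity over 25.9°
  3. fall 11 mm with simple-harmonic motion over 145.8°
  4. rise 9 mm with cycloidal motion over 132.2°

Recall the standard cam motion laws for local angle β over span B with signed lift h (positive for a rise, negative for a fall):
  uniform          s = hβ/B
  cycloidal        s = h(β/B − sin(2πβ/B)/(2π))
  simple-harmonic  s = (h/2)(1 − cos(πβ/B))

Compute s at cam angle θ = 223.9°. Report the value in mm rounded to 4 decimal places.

seg 1 [0°–56.1°] dwell: s stays 0.0000
seg 2 [56.1°–82°] uniform, h=16: full span → s += 16 → s = 16.0000
seg 3 [82°–227.8°] simple-harmonic, h=-11: θ=223.9° here. β=141.9, B=145.8. -11/2·(1 − cos(π·0.9733)) = -10.9806 → s = 5.0194

5.0194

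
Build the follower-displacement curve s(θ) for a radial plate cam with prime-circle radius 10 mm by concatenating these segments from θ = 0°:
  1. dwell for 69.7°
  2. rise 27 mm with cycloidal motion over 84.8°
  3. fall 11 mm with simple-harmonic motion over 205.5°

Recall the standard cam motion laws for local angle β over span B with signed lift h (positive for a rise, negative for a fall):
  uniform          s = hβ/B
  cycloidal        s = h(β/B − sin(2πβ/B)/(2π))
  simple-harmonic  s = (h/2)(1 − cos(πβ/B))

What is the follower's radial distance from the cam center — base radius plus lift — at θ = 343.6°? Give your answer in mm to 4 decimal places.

seg 1 [0°–69.7°] dwell: s stays 0.0000
seg 2 [69.7°–154.5°] cycloidal, h=27: full span → s += 27 → s = 27.0000
seg 3 [154.5°–360°] simple-harmonic, h=-11: θ=343.6° here. β=189.1, B=205.5. -11/2·(1 − cos(π·0.9202)) = -10.8280 → s = 16.1720
radial distance = base radius + s = 10 + 16.1720 = 26.1720

26.1720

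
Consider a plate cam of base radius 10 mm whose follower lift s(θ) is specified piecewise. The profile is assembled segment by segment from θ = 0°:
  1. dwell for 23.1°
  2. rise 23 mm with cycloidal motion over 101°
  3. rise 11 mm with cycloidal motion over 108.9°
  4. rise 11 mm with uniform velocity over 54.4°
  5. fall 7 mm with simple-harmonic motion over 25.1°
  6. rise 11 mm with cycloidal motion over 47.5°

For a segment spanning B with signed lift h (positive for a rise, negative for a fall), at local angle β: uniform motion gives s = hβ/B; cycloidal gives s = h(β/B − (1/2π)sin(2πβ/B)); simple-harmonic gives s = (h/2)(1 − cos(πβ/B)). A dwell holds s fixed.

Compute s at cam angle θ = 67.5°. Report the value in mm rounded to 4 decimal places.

seg 1 [0°–23.1°] dwell: s stays 0.0000
seg 2 [23.1°–124.1°] cycloidal, h=23: θ=67.5° here. β=44.4, B=101. 23·(0.4396 − sin(2π·0.4396)/(2π)) = 8.7549 → s = 8.7549

8.7549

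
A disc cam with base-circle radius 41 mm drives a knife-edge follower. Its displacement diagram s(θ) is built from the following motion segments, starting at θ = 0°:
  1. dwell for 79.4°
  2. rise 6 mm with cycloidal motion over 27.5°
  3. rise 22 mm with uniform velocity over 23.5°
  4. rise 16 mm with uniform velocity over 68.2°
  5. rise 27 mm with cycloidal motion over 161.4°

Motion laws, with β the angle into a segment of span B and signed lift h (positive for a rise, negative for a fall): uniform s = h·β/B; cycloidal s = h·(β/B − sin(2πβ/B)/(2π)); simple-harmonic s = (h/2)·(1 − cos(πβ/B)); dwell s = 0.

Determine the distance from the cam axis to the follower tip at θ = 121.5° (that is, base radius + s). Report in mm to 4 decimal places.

seg 1 [0°–79.4°] dwell: s stays 0.0000
seg 2 [79.4°–106.9°] cycloidal, h=6: full span → s += 6 → s = 6.0000
seg 3 [106.9°–130.4°] uniform, h=22: θ=121.5° here. β=14.6, B=23.5. 22·14.6/23.5 = 13.6681 → s = 19.6681
radial distance = base radius + s = 41 + 19.6681 = 60.6681

60.6681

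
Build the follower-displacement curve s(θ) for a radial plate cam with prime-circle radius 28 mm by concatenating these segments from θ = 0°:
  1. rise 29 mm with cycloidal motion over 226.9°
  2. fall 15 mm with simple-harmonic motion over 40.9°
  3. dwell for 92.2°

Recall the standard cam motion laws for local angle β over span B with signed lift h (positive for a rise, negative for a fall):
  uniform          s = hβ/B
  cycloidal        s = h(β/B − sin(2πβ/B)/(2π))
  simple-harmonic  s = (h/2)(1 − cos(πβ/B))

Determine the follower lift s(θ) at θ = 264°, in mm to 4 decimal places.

seg 1 [0°–226.9°] cycloidal, h=29: full span → s += 29 → s = 29.0000
seg 2 [226.9°–267.8°] simple-harmonic, h=-15: θ=264° here. β=37.1, B=40.9. -15/2·(1 − cos(π·0.9071)) = -14.6828 → s = 14.3172

14.3172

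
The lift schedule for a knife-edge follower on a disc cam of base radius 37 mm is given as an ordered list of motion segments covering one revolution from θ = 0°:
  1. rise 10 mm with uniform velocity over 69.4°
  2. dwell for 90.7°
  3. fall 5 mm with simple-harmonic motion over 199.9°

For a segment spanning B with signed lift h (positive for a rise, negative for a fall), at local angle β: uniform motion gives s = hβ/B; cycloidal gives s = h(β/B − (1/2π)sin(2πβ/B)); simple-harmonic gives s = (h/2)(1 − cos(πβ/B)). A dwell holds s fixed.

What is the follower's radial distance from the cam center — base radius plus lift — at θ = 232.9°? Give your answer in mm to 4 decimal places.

seg 1 [0°–69.4°] uniform, h=10: full span → s += 10 → s = 10.0000
seg 2 [69.4°–160.1°] dwell: s stays 10.0000
seg 3 [160.1°–360°] simple-harmonic, h=-5: θ=232.9° here. β=72.8, B=199.9. -5/2·(1 − cos(π·0.3642)) = -1.4654 → s = 8.5346
radial distance = base radius + s = 37 + 8.5346 = 45.5346

45.5346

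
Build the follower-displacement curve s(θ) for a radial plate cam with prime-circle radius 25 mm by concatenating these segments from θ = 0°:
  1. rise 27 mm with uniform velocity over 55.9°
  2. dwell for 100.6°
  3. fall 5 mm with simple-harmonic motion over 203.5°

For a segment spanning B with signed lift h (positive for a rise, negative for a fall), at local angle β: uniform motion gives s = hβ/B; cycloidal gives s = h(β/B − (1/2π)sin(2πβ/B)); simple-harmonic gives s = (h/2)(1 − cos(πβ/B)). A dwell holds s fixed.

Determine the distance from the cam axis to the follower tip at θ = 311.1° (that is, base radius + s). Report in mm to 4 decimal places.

seg 1 [0°–55.9°] uniform, h=27: full span → s += 27 → s = 27.0000
seg 2 [55.9°–156.5°] dwell: s stays 27.0000
seg 3 [156.5°–360°] simple-harmonic, h=-5: θ=311.1° here. β=154.6, B=203.5. -5/2·(1 − cos(π·0.7597)) = -4.3208 → s = 22.6792
radial distance = base radius + s = 25 + 22.6792 = 47.6792

47.6792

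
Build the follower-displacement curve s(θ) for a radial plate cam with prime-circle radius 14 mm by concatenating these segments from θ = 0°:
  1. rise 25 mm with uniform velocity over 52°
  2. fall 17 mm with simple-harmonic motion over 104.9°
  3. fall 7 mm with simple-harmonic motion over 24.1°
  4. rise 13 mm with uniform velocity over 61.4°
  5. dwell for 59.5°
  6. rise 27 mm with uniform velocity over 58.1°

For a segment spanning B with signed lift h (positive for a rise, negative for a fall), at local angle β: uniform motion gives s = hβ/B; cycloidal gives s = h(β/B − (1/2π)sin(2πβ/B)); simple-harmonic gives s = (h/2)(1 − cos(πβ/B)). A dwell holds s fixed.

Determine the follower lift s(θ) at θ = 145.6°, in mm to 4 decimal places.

seg 1 [0°–52°] uniform, h=25: full span → s += 25 → s = 25.0000
seg 2 [52°–156.9°] simple-harmonic, h=-17: θ=145.6° here. β=93.6, B=104.9. -17/2·(1 − cos(π·0.8923)) = -16.5179 → s = 8.4821

8.4821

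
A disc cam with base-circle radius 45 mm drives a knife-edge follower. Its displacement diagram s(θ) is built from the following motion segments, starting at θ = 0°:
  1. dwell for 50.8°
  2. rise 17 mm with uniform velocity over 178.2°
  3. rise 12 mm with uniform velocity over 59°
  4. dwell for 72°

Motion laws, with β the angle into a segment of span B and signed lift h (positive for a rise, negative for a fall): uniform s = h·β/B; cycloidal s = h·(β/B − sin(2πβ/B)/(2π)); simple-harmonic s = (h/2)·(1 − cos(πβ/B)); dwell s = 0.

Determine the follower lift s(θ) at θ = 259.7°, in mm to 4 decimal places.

seg 1 [0°–50.8°] dwell: s stays 0.0000
seg 2 [50.8°–229°] uniform, h=17: full span → s += 17 → s = 17.0000
seg 3 [229°–288°] uniform, h=12: θ=259.7° here. β=30.7, B=59. 12·30.7/59 = 6.2441 → s = 23.2441

23.2441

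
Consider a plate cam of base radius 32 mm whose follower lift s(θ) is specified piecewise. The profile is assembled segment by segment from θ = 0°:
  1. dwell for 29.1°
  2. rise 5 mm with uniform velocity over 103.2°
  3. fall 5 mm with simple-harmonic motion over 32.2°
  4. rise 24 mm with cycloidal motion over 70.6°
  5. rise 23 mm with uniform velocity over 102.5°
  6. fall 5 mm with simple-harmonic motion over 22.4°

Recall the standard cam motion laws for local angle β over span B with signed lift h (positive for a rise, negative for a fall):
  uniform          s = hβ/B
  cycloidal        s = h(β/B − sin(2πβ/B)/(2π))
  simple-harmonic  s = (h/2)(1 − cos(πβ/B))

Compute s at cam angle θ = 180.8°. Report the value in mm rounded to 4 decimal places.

seg 1 [0°–29.1°] dwell: s stays 0.0000
seg 2 [29.1°–132.3°] uniform, h=5: full span → s += 5 → s = 5.0000
seg 3 [132.3°–164.5°] simple-harmonic, h=-5: full span → s += -5 → s = 0.0000
seg 4 [164.5°–235.1°] cycloidal, h=24: θ=180.8° here. β=16.3, B=70.6. 24·(0.2309 − sin(2π·0.2309)/(2π)) = 1.7489 → s = 1.7489

1.7489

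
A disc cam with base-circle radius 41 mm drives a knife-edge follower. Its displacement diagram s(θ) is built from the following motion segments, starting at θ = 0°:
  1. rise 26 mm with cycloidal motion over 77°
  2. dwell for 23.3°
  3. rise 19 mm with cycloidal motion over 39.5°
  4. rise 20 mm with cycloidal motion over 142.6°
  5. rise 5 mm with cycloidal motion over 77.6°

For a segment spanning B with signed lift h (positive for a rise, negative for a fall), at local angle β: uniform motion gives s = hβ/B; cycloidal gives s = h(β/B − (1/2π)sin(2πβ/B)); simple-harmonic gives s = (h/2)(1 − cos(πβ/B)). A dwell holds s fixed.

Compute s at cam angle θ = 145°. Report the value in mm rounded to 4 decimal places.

seg 1 [0°–77°] cycloidal, h=26: full span → s += 26 → s = 26.0000
seg 2 [77°–100.3°] dwell: s stays 26.0000
seg 3 [100.3°–139.8°] cycloidal, h=19: full span → s += 19 → s = 45.0000
seg 4 [139.8°–282.4°] cycloidal, h=20: θ=145° here. β=5.2, B=142.6. 20·(0.0365 − sin(2π·0.0365)/(2π)) = 0.0064 → s = 45.0064

45.0064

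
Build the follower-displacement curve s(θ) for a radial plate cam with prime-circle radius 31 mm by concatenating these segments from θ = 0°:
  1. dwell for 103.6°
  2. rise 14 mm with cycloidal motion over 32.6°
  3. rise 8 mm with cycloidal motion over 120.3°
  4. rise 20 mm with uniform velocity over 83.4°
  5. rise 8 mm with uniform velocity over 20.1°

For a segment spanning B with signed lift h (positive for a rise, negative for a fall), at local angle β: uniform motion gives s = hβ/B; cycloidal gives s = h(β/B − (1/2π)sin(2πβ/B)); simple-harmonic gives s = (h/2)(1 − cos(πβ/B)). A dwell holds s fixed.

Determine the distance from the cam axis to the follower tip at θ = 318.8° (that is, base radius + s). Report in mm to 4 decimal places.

seg 1 [0°–103.6°] dwell: s stays 0.0000
seg 2 [103.6°–136.2°] cycloidal, h=14: full span → s += 14 → s = 14.0000
seg 3 [136.2°–256.5°] cycloidal, h=8: full span → s += 8 → s = 22.0000
seg 4 [256.5°–339.9°] uniform, h=20: θ=318.8° here. β=62.3, B=83.4. 20·62.3/83.4 = 14.9400 → s = 36.9400
radial distance = base radius + s = 31 + 36.9400 = 67.9400

67.9400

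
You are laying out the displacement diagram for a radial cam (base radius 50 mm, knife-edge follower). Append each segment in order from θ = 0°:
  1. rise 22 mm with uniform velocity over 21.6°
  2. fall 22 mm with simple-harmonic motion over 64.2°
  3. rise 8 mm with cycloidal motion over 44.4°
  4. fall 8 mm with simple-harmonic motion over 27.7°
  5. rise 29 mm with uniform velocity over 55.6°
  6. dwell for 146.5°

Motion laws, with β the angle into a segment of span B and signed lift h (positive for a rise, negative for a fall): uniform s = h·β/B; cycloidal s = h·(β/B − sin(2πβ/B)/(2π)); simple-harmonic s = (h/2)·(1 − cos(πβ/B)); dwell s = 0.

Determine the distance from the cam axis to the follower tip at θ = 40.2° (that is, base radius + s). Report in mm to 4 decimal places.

seg 1 [0°–21.6°] uniform, h=22: full span → s += 22 → s = 22.0000
seg 2 [21.6°–85.8°] simple-harmonic, h=-22: θ=40.2° here. β=18.6, B=64.2. -22/2·(1 − cos(π·0.2897)) = -4.2504 → s = 17.7496
radial distance = base radius + s = 50 + 17.7496 = 67.7496

67.7496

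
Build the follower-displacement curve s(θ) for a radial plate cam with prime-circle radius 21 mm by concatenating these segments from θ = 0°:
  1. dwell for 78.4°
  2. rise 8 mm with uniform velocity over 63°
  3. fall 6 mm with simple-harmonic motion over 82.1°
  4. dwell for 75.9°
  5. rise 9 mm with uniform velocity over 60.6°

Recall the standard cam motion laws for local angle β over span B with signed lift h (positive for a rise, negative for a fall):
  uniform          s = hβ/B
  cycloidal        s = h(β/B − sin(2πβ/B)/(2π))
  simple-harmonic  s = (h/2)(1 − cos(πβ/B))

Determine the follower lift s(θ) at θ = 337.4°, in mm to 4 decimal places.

seg 1 [0°–78.4°] dwell: s stays 0.0000
seg 2 [78.4°–141.4°] uniform, h=8: full span → s += 8 → s = 8.0000
seg 3 [141.4°–223.5°] simple-harmonic, h=-6: full span → s += -6 → s = 2.0000
seg 4 [223.5°–299.4°] dwell: s stays 2.0000
seg 5 [299.4°–360°] uniform, h=9: θ=337.4° here. β=38, B=60.6. 9·38/60.6 = 5.6436 → s = 7.6436

7.6436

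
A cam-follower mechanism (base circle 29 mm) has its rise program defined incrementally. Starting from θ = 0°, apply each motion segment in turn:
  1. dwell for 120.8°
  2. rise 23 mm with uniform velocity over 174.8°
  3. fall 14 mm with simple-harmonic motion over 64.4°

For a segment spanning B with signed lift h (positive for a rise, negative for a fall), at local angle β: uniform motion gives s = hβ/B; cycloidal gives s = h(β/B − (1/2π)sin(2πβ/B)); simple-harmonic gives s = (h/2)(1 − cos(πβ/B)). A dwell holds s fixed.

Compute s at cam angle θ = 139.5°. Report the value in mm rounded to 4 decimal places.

seg 1 [0°–120.8°] dwell: s stays 0.0000
seg 2 [120.8°–295.6°] uniform, h=23: θ=139.5° here. β=18.7, B=174.8. 23·18.7/174.8 = 2.4605 → s = 2.4605

2.4605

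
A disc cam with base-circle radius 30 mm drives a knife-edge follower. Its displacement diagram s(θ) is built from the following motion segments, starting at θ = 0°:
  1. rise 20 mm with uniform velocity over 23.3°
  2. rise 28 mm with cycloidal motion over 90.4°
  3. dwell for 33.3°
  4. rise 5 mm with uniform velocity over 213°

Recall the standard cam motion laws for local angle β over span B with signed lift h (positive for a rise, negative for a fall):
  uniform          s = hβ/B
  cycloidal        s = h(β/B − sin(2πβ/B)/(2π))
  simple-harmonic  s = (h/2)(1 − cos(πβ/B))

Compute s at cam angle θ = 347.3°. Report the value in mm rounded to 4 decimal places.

seg 1 [0°–23.3°] uniform, h=20: full span → s += 20 → s = 20.0000
seg 2 [23.3°–113.7°] cycloidal, h=28: full span → s += 28 → s = 48.0000
seg 3 [113.7°–147°] dwell: s stays 48.0000
seg 4 [147°–360°] uniform, h=5: θ=347.3° here. β=200.3, B=213. 5·200.3/213 = 4.7019 → s = 52.7019

52.7019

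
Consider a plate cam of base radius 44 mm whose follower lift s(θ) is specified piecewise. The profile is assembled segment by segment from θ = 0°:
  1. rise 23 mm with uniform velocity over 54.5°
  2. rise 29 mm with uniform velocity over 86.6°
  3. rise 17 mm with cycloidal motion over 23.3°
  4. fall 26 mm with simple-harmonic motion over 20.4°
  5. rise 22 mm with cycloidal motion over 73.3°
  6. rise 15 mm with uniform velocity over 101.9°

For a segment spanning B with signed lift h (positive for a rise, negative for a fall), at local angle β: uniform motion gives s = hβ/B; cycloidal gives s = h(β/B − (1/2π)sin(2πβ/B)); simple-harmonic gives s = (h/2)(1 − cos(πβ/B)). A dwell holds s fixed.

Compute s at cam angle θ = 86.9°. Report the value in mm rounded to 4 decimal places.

seg 1 [0°–54.5°] uniform, h=23: full span → s += 23 → s = 23.0000
seg 2 [54.5°–141.1°] uniform, h=29: θ=86.9° here. β=32.4, B=86.6. 29·32.4/86.6 = 10.8499 → s = 33.8499

33.8499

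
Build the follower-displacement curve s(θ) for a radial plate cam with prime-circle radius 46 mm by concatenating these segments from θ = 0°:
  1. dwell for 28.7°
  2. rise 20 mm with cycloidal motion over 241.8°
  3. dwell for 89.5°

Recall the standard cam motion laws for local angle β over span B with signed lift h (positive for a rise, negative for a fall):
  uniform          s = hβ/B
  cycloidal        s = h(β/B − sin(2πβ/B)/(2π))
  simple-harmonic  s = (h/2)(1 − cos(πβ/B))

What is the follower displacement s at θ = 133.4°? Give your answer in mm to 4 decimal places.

seg 1 [0°–28.7°] dwell: s stays 0.0000
seg 2 [28.7°–270.5°] cycloidal, h=20: θ=133.4° here. β=104.7, B=241.8. 20·(0.4330 − sin(2π·0.4330)/(2π)) = 7.3593 → s = 7.3593

7.3593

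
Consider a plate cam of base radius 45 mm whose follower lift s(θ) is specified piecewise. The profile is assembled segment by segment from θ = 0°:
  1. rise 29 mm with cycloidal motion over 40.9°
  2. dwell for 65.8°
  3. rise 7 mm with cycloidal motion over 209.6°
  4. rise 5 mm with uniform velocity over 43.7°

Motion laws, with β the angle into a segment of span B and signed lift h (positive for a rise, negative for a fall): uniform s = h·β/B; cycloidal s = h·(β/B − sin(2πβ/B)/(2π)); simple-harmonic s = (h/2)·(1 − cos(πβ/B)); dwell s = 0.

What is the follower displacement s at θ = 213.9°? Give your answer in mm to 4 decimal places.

seg 1 [0°–40.9°] cycloidal, h=29: full span → s += 29 → s = 29.0000
seg 2 [40.9°–106.7°] dwell: s stays 29.0000
seg 3 [106.7°–316.3°] cycloidal, h=7: θ=213.9° here. β=107.2, B=209.6. 7·(0.5115 − sin(2π·0.5115)/(2π)) = 3.6602 → s = 32.6602

32.6602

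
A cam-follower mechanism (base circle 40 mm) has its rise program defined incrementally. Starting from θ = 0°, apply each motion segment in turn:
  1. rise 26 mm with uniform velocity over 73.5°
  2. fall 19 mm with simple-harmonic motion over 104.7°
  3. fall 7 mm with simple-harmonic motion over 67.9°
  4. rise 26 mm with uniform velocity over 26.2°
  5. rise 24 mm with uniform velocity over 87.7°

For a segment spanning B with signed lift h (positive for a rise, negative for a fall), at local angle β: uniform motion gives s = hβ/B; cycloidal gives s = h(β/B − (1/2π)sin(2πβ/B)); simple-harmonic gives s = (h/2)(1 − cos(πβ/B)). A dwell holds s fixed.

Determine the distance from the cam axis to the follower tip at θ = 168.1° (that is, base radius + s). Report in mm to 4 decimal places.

seg 1 [0°–73.5°] uniform, h=26: full span → s += 26 → s = 26.0000
seg 2 [73.5°–178.2°] simple-harmonic, h=-19: θ=168.1° here. β=94.6, B=104.7. -19/2·(1 − cos(π·0.9035)) = -18.5671 → s = 7.4329
radial distance = base radius + s = 40 + 7.4329 = 47.4329

47.4329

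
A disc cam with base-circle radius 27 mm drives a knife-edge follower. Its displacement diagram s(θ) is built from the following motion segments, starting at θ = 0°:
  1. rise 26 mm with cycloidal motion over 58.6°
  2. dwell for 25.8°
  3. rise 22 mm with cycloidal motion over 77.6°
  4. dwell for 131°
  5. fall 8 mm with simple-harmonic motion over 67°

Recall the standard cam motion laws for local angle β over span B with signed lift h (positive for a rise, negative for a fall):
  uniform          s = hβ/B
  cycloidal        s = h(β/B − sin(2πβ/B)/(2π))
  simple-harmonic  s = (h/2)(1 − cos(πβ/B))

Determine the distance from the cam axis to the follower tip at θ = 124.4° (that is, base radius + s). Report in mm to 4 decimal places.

seg 1 [0°–58.6°] cycloidal, h=26: full span → s += 26 → s = 26.0000
seg 2 [58.6°–84.4°] dwell: s stays 26.0000
seg 3 [84.4°–162°] cycloidal, h=22: θ=124.4° here. β=40, B=77.6. 22·(0.5155 − sin(2π·0.5155)/(2π)) = 11.6799 → s = 37.6799
radial distance = base radius + s = 27 + 37.6799 = 64.6799

64.6799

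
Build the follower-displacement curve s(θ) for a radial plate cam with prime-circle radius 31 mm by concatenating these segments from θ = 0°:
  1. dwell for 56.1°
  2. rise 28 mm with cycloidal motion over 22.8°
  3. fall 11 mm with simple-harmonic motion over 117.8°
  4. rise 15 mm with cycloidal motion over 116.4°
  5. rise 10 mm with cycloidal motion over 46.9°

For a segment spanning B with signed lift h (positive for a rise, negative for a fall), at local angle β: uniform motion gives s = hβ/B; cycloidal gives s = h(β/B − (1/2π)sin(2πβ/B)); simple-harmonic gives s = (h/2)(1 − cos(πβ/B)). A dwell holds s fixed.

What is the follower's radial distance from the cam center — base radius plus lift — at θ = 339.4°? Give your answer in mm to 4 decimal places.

seg 1 [0°–56.1°] dwell: s stays 0.0000
seg 2 [56.1°–78.9°] cycloidal, h=28: full span → s += 28 → s = 28.0000
seg 3 [78.9°–196.7°] simple-harmonic, h=-11: full span → s += -11 → s = 17.0000
seg 4 [196.7°–313.1°] cycloidal, h=15: full span → s += 15 → s = 32.0000
seg 5 [313.1°–360°] cycloidal, h=10: θ=339.4° here. β=26.3, B=46.9. 10·(0.5608 − sin(2π·0.5608)/(2π)) = 6.2007 → s = 38.2007
radial distance = base radius + s = 31 + 38.2007 = 69.2007

69.2007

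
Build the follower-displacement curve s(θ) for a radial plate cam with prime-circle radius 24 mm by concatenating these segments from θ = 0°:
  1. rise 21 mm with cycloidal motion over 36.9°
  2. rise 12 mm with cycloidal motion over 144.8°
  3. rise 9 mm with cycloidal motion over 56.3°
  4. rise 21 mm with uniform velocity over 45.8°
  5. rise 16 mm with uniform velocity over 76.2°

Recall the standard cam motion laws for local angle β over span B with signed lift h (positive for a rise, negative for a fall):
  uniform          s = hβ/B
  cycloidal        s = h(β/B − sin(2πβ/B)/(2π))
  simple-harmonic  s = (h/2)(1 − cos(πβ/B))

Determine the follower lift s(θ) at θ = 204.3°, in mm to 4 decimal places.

seg 1 [0°–36.9°] cycloidal, h=21: full span → s += 21 → s = 21.0000
seg 2 [36.9°–181.7°] cycloidal, h=12: full span → s += 12 → s = 33.0000
seg 3 [181.7°–238°] cycloidal, h=9: θ=204.3° here. β=22.6, B=56.3. 9·(0.4014 − sin(2π·0.4014)/(2π)) = 2.7812 → s = 35.7812

35.7812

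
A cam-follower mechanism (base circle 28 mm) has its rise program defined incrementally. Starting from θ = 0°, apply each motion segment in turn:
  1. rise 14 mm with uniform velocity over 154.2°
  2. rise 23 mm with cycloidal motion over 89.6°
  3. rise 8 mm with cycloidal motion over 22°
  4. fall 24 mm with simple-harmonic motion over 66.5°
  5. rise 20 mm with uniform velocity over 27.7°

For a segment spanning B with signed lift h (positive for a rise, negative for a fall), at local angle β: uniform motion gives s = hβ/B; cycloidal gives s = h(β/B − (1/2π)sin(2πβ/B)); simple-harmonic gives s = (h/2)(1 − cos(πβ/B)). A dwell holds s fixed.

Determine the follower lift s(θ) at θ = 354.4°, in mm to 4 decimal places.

seg 1 [0°–154.2°] uniform, h=14: full span → s += 14 → s = 14.0000
seg 2 [154.2°–243.8°] cycloidal, h=23: full span → s += 23 → s = 37.0000
seg 3 [243.8°–265.8°] cycloidal, h=8: full span → s += 8 → s = 45.0000
seg 4 [265.8°–332.3°] simple-harmonic, h=-24: full span → s += -24 → s = 21.0000
seg 5 [332.3°–360°] uniform, h=20: θ=354.4° here. β=22.1, B=27.7. 20·22.1/27.7 = 15.9567 → s = 36.9567

36.9567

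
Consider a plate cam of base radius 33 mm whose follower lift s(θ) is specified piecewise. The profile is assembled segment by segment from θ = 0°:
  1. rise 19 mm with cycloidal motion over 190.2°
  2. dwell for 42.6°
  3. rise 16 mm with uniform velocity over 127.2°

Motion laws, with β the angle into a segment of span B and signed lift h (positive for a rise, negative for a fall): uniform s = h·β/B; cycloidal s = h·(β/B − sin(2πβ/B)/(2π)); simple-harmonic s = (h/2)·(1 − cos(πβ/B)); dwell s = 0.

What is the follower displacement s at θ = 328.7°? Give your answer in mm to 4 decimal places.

seg 1 [0°–190.2°] cycloidal, h=19: full span → s += 19 → s = 19.0000
seg 2 [190.2°–232.8°] dwell: s stays 19.0000
seg 3 [232.8°–360°] uniform, h=16: θ=328.7° here. β=95.9, B=127.2. 16·95.9/127.2 = 12.0629 → s = 31.0629

31.0629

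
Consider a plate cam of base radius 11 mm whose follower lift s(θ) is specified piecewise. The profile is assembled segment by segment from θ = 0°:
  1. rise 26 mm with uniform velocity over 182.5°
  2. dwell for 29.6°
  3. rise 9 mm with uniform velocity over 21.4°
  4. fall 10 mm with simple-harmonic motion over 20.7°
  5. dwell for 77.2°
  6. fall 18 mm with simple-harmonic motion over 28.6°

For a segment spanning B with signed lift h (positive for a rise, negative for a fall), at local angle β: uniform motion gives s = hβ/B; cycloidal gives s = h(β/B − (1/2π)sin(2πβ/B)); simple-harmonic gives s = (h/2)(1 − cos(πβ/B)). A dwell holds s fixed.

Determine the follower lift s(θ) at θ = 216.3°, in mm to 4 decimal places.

seg 1 [0°–182.5°] uniform, h=26: full span → s += 26 → s = 26.0000
seg 2 [182.5°–212.1°] dwell: s stays 26.0000
seg 3 [212.1°–233.5°] uniform, h=9: θ=216.3° here. β=4.2, B=21.4. 9·4.2/21.4 = 1.7664 → s = 27.7664

27.7664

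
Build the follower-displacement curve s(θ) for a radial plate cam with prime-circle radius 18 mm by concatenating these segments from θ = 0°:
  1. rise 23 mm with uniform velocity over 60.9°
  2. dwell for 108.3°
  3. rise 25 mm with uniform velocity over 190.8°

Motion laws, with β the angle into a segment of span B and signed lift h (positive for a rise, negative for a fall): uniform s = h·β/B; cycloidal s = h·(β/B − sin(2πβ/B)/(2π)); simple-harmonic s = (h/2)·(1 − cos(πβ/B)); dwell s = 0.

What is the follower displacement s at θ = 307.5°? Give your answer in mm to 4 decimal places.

seg 1 [0°–60.9°] uniform, h=23: full span → s += 23 → s = 23.0000
seg 2 [60.9°–169.2°] dwell: s stays 23.0000
seg 3 [169.2°–360°] uniform, h=25: θ=307.5° here. β=138.3, B=190.8. 25·138.3/190.8 = 18.1211 → s = 41.1211

41.1211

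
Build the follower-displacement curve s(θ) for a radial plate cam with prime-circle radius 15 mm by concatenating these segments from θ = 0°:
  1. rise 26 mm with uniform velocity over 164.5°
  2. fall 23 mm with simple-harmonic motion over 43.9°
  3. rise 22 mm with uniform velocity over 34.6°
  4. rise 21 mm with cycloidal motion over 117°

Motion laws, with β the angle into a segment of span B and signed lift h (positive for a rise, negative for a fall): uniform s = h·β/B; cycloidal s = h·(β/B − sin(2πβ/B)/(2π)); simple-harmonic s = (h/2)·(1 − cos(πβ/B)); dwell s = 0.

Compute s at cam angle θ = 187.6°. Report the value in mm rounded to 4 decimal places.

seg 1 [0°–164.5°] uniform, h=26: full span → s += 26 → s = 26.0000
seg 2 [164.5°–208.4°] simple-harmonic, h=-23: θ=187.6° here. β=23.1, B=43.9. -23/2·(1 − cos(π·0.5262)) = -12.4453 → s = 13.5547

13.5547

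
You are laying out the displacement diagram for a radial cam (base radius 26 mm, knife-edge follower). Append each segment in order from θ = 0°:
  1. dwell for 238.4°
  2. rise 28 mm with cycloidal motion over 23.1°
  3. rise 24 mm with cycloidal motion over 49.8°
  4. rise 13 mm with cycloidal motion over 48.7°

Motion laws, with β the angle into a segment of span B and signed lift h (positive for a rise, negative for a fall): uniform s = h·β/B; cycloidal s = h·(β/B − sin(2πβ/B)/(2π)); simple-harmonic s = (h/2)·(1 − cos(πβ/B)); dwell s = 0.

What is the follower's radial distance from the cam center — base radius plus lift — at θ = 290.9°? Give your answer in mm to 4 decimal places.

seg 1 [0°–238.4°] dwell: s stays 0.0000
seg 2 [238.4°–261.5°] cycloidal, h=28: full span → s += 28 → s = 28.0000
seg 3 [261.5°–311.3°] cycloidal, h=24: θ=290.9° here. β=29.4, B=49.8. 24·(0.5904 − sin(2π·0.5904)/(2π)) = 16.2227 → s = 44.2227
radial distance = base radius + s = 26 + 44.2227 = 70.2227

70.2227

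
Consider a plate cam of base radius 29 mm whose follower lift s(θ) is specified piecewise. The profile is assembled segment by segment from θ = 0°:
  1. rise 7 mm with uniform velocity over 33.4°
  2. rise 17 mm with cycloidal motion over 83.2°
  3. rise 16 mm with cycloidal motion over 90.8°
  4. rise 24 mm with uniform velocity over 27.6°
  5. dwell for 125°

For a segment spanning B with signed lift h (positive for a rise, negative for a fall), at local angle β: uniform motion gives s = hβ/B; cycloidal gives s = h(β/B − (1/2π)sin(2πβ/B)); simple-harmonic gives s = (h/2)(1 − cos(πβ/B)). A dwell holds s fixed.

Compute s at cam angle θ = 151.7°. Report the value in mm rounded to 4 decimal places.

seg 1 [0°–33.4°] uniform, h=7: full span → s += 7 → s = 7.0000
seg 2 [33.4°–116.6°] cycloidal, h=17: full span → s += 17 → s = 24.0000
seg 3 [116.6°–207.4°] cycloidal, h=16: θ=151.7° here. β=35.1, B=90.8. 16·(0.3866 − sin(2π·0.3866)/(2π)) = 4.5199 → s = 28.5199

28.5199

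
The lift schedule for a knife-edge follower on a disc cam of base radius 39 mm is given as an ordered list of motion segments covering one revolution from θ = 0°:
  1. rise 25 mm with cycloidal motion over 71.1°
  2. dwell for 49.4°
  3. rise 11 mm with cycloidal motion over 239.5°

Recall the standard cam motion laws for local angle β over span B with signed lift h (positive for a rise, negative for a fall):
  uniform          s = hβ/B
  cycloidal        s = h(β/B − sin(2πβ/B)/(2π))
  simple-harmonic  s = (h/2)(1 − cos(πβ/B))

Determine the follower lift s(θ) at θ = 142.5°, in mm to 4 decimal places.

seg 1 [0°–71.1°] cycloidal, h=25: full span → s += 25 → s = 25.0000
seg 2 [71.1°–120.5°] dwell: s stays 25.0000
seg 3 [120.5°–360°] cycloidal, h=11: θ=142.5° here. β=22, B=239.5. 11·(0.0919 − sin(2π·0.0919)/(2π)) = 0.0552 → s = 25.0552

25.0552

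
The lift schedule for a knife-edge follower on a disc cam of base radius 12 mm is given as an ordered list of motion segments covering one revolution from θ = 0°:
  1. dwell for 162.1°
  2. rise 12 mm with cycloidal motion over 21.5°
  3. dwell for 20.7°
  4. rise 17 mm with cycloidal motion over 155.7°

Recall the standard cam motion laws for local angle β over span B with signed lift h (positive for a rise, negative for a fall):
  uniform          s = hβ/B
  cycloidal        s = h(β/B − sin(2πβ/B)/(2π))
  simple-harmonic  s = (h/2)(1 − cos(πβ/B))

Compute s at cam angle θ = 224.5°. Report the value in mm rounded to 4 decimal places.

seg 1 [0°–162.1°] dwell: s stays 0.0000
seg 2 [162.1°–183.6°] cycloidal, h=12: full span → s += 12 → s = 12.0000
seg 3 [183.6°–204.3°] dwell: s stays 12.0000
seg 4 [204.3°–360°] cycloidal, h=17: θ=224.5° here. β=20.2, B=155.7. 17·(0.1297 − sin(2π·0.1297)/(2π)) = 0.2363 → s = 12.2363

12.2363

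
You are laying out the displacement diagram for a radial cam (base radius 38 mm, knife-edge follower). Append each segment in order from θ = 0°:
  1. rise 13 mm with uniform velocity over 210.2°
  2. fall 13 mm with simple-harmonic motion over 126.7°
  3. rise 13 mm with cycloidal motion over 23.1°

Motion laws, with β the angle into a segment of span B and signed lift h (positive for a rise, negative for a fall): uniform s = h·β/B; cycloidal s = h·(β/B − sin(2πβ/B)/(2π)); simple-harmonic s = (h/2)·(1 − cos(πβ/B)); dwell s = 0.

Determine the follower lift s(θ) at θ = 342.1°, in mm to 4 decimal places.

seg 1 [0°–210.2°] uniform, h=13: full span → s += 13 → s = 13.0000
seg 2 [210.2°–336.9°] simple-harmonic, h=-13: full span → s += -13 → s = 0.0000
seg 3 [336.9°–360°] cycloidal, h=13: θ=342.1° here. β=5.2, B=23.1. 13·(0.2251 − sin(2π·0.2251)/(2π)) = 0.8826 → s = 0.8826

0.8826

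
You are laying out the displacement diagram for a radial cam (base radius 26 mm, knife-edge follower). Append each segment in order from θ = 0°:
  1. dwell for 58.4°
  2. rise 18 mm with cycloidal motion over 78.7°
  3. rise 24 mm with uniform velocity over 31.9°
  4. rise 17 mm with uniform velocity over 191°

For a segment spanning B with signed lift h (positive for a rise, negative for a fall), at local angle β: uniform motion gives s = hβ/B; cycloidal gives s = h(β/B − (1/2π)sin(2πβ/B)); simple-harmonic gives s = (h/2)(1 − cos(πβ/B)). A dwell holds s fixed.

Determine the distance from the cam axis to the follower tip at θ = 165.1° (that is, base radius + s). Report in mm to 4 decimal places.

seg 1 [0°–58.4°] dwell: s stays 0.0000
seg 2 [58.4°–137.1°] cycloidal, h=18: full span → s += 18 → s = 18.0000
seg 3 [137.1°–169°] uniform, h=24: θ=165.1° here. β=28, B=31.9. 24·28/31.9 = 21.0658 → s = 39.0658
radial distance = base radius + s = 26 + 39.0658 = 65.0658

65.0658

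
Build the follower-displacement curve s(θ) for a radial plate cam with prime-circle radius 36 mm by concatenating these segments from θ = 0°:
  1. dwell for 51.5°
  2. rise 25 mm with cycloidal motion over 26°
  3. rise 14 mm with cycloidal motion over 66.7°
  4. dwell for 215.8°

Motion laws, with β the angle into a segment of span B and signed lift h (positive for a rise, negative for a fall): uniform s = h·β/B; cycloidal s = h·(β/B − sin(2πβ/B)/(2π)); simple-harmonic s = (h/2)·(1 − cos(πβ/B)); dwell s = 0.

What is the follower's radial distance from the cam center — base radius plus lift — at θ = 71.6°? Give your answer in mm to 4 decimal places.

seg 1 [0°–51.5°] dwell: s stays 0.0000
seg 2 [51.5°–77.5°] cycloidal, h=25: θ=71.6° here. β=20.1, B=26. 25·(0.7731 − sin(2π·0.7731)/(2π)) = 23.2640 → s = 23.2640
radial distance = base radius + s = 36 + 23.2640 = 59.2640

59.2640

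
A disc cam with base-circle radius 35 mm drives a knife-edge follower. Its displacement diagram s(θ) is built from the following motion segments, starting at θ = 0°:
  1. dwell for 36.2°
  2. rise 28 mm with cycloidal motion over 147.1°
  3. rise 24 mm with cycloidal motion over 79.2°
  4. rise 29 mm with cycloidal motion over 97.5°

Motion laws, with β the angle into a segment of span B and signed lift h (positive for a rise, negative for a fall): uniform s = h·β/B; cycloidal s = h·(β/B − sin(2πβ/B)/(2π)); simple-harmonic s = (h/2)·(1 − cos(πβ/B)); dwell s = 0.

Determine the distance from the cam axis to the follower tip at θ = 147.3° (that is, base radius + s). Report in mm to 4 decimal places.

seg 1 [0°–36.2°] dwell: s stays 0.0000
seg 2 [36.2°–183.3°] cycloidal, h=28: θ=147.3° here. β=111.1, B=147.1. 28·(0.7553 − sin(2π·0.7553)/(2π)) = 25.6014 → s = 25.6014
radial distance = base radius + s = 35 + 25.6014 = 60.6014

60.6014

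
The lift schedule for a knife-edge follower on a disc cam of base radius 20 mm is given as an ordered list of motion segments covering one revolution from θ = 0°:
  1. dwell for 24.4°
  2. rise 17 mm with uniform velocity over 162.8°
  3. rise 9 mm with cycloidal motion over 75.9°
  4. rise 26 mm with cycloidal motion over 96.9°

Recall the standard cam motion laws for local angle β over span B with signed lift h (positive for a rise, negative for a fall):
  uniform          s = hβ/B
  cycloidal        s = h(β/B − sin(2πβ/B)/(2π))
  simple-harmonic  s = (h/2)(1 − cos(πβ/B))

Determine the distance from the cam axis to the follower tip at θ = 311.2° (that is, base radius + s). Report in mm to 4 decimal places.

seg 1 [0°–24.4°] dwell: s stays 0.0000
seg 2 [24.4°–187.2°] uniform, h=17: full span → s += 17 → s = 17.0000
seg 3 [187.2°–263.1°] cycloidal, h=9: full span → s += 9 → s = 26.0000
seg 4 [263.1°–360°] cycloidal, h=26: θ=311.2° here. β=48.1, B=96.9. 26·(0.4964 − sin(2π·0.4964)/(2π)) = 12.8122 → s = 38.8122
radial distance = base radius + s = 20 + 38.8122 = 58.8122

58.8122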